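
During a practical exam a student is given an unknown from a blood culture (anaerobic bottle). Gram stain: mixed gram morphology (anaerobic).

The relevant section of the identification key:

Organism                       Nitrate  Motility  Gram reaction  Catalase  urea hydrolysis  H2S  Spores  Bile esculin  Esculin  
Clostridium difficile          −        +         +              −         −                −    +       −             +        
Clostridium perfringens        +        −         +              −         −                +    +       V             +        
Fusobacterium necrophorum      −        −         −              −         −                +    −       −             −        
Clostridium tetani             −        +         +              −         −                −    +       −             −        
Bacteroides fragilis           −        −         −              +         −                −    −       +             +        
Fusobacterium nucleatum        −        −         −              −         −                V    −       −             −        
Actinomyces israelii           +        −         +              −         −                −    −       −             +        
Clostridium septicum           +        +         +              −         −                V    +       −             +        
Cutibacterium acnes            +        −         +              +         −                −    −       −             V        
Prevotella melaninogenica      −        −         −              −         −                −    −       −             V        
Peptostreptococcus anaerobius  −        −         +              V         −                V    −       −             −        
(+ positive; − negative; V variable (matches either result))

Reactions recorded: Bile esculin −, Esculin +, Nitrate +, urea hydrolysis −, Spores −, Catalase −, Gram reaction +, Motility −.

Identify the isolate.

Catalase −: excludes Bacteroides fragilis, Cutibacterium acnes — 9 left.
Nitrate +: excludes 6 organisms — 3 left.
Gram reaction +: all 3 remaining candidates are consistent.
urea hydrolysis −: all 3 remaining candidates are consistent.
Spores −: excludes Clostridium perfringens, Clostridium septicum — 1 left.
Motility −: the one remaining candidate is consistent.
Esculin +: the one remaining candidate is consistent.
Bile esculin −: the one remaining candidate is consistent.

Actinomyces israelii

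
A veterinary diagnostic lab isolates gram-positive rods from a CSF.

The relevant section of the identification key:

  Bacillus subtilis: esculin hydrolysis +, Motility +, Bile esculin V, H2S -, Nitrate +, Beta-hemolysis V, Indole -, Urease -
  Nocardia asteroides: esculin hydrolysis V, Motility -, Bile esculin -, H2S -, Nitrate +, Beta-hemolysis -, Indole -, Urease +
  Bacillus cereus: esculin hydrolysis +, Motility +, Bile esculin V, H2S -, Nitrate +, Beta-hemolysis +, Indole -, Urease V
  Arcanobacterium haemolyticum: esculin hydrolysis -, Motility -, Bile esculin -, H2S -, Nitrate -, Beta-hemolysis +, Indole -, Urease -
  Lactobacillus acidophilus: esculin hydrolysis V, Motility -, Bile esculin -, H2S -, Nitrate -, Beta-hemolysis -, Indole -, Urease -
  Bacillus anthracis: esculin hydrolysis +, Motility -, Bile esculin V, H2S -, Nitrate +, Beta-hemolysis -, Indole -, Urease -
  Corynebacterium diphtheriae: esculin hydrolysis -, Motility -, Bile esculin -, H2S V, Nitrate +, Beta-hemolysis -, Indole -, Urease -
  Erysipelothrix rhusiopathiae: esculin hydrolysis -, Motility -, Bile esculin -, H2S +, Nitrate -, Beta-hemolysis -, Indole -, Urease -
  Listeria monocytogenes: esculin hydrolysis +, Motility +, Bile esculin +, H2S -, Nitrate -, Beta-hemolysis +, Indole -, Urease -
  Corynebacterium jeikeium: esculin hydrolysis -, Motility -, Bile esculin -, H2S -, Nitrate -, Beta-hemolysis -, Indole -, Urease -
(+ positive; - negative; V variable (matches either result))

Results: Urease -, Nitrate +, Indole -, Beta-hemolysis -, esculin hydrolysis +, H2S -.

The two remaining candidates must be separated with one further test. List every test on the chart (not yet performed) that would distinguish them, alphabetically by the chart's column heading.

H2S -: excludes Erysipelothrix rhusiopathiae — 9 left.
Indole -: all 9 remaining candidates are consistent.
esculin hydrolysis +: excludes Arcanobacterium haemolyticum, Corynebacterium diphtheriae, Corynebacterium jeikeium — 6 left.
Nitrate +: excludes Lactobacillus acidophilus, Listeria monocytogenes — 4 left.
Beta-hemolysis -: excludes Bacillus cereus — 3 left.
Urease -: excludes Nocardia asteroides — 2 left.
Two candidates remain: Bacillus anthracis and Bacillus subtilis.
  Motility: Bacillus anthracis -, Bacillus subtilis + — discriminates.
  Bile esculin: V vs V — variable for at least one, does not separate.

Motility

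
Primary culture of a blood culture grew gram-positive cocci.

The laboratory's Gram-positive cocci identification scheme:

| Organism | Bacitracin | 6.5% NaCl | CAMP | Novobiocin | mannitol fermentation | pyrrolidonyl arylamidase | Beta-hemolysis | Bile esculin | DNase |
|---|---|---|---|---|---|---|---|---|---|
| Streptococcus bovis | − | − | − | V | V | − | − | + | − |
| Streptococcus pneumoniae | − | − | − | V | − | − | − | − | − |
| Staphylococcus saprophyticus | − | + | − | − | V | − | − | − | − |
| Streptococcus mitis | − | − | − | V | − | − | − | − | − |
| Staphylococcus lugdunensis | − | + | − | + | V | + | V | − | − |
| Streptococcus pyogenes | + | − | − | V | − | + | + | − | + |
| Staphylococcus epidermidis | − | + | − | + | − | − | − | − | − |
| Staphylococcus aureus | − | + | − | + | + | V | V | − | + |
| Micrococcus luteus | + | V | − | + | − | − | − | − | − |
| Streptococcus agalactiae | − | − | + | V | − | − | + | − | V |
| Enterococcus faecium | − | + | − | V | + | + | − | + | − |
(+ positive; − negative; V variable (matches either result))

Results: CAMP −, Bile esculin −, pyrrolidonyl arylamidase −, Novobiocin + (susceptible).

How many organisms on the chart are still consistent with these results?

pyrrolidonyl arylamidase −: excludes Staphylococcus lugdunensis, Streptococcus pyogenes, Enterococcus faecium — 8 left.
CAMP −: excludes Streptococcus agalactiae — 7 left.
Bile esculin −: excludes Streptococcus bovis — 6 left.
Novobiocin +: excludes Staphylococcus saprophyticus — 5 left.
Still consistent: Micrococcus luteus, Staphylococcus aureus, Staphylococcus epidermidis, Streptococcus mitis, Streptococcus pneumoniae.

5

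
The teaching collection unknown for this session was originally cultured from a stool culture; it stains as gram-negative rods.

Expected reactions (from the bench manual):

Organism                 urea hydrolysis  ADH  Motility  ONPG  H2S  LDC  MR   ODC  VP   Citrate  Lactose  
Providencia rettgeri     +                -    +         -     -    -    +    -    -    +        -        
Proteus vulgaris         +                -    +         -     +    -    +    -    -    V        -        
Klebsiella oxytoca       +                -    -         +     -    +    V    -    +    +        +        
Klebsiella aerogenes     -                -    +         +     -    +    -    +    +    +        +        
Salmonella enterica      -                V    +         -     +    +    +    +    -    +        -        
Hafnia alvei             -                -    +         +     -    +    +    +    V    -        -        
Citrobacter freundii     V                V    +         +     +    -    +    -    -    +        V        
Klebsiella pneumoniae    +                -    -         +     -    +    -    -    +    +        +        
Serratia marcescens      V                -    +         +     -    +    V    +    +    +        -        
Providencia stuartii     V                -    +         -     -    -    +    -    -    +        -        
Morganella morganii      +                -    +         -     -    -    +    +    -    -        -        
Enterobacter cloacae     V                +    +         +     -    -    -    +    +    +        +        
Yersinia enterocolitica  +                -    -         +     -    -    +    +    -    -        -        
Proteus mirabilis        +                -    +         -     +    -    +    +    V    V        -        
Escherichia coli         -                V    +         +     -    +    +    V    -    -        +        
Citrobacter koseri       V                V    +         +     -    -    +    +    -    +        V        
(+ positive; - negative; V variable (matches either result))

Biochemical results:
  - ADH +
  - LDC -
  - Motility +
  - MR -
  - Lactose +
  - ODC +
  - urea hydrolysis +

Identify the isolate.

LDC -: excludes 7 organisms — 9 left.
ODC +: excludes Providencia rettgeri, Proteus vulgaris, Citrobacter freundii, Providencia stuartii — 5 left.
Motility +: excludes Yersinia enterocolitica — 4 left.
urea hydrolysis +: all 4 remaining candidates are consistent.
ADH +: excludes Morganella morganii, Proteus mirabilis — 2 left.
MR -: excludes Citrobacter koseri — 1 left.
Lactose +: the one remaining candidate is consistent.

Enterobacter cloacae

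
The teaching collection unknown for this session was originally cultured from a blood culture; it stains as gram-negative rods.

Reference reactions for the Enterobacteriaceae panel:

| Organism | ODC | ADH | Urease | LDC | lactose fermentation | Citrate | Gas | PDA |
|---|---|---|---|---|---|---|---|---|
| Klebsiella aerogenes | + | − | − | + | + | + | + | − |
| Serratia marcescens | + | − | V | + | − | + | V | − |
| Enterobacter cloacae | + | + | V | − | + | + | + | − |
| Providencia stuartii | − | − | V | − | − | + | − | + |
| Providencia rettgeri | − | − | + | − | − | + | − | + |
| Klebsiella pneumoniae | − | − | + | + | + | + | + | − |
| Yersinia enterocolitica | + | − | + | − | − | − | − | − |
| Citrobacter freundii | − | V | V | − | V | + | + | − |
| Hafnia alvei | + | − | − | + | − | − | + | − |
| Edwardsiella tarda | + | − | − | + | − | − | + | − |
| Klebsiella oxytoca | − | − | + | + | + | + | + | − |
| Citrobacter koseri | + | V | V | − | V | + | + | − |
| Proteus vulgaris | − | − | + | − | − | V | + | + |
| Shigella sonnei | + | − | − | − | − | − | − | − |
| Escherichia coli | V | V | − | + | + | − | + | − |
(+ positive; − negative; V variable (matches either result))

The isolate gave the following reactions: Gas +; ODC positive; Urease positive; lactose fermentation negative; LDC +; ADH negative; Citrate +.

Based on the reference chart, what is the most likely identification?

ADH −: excludes Enterobacter cloacae — 14 left.
Urease +: excludes 5 organisms — 9 left.
lactose fermentation −: excludes Klebsiella pneumoniae, Klebsiella oxytoca — 7 left.
Citrate +: excludes Yersinia enterocolitica — 6 left.
Gas +: excludes Providencia stuartii, Providencia rettgeri — 4 left.
ODC +: excludes Citrobacter freundii, Proteus vulgaris — 2 left.
LDC +: excludes Citrobacter koseri — 1 left.

Serratia marcescens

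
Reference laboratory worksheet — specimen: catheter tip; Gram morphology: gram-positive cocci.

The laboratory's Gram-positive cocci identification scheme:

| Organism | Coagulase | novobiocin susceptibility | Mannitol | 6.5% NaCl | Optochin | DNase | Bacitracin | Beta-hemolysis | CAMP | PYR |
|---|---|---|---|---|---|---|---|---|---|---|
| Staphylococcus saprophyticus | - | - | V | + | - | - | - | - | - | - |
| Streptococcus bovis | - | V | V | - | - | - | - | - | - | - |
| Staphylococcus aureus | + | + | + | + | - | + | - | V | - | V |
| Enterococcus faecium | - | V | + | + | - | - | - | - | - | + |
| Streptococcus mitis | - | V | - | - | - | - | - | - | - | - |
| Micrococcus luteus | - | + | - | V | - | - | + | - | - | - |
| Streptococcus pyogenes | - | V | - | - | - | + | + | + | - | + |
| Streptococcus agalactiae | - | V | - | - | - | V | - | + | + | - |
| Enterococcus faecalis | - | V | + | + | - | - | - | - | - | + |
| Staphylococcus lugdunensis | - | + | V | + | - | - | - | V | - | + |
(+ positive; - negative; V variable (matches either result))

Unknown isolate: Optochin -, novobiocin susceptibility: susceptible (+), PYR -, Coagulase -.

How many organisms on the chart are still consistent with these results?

Optochin -: all 10 remaining candidates are consistent.
PYR -: excludes Enterococcus faecium, Streptococcus pyogenes, Enterococcus faecalis, Staphylococcus lugdunensis — 6 left.
Coagulase -: excludes Staphylococcus aureus — 5 left.
novobiocin susceptibility +: excludes Staphylococcus saprophyticus — 4 left.
Still consistent: Micrococcus luteus, Streptococcus agalactiae, Streptococcus bovis, Streptococcus mitis.

4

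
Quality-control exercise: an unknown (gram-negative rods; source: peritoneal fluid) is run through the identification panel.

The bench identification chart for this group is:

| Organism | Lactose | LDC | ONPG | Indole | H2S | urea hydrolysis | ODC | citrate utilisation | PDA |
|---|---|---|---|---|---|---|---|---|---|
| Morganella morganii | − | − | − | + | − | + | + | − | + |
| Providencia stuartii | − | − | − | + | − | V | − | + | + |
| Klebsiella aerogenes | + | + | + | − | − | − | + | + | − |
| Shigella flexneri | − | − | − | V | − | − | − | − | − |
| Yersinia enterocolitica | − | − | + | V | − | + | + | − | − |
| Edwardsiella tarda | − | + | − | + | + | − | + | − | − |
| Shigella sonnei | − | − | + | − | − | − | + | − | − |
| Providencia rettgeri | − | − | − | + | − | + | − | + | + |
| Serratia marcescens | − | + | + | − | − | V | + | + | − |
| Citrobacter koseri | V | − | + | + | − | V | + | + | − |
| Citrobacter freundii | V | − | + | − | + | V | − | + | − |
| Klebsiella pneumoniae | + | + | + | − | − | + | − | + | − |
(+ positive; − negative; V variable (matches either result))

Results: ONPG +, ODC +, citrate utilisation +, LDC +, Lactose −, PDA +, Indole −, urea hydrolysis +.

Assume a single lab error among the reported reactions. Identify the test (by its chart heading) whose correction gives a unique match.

As reported, no row in the chart matches all 8 reactions.
Reversing LDC → still no organism matches.
Reversing ONPG → still no organism matches.
Reversing Lactose → still no organism matches.
Reversing citrate utilisation → still no organism matches.
Reversing urea hydrolysis → still no organism matches.
Reversing Indole → still no organism matches.
Reversing ODC → still no organism matches.
Reversing PDA (to −) → unique match: Serratia marcescens.

PDA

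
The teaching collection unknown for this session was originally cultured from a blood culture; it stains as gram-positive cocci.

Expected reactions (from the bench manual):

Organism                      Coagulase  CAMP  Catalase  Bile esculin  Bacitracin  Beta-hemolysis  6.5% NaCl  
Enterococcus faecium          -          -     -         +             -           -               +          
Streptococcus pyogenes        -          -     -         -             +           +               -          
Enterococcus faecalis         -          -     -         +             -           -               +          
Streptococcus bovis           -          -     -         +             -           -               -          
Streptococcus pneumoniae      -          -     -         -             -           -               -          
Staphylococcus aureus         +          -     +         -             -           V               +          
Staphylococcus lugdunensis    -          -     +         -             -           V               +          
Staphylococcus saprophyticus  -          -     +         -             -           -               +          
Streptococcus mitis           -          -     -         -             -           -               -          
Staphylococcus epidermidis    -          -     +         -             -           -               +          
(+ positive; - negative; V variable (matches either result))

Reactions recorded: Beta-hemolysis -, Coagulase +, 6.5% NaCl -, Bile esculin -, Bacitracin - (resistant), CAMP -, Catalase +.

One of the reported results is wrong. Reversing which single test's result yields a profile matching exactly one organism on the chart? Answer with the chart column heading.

6.5% NaCl

As reported, no row in the chart matches all 7 reactions.
Reversing Bile esculin → still no organism matches.
Reversing Bacitracin → still no organism matches.
Reversing CAMP → still no organism matches.
Reversing Beta-hemolysis → still no organism matches.
Reversing Catalase → still no organism matches.
Reversing 6.5% NaCl (to +) → unique match: Staphylococcus aureus.
Reversing Coagulase → still no organism matches.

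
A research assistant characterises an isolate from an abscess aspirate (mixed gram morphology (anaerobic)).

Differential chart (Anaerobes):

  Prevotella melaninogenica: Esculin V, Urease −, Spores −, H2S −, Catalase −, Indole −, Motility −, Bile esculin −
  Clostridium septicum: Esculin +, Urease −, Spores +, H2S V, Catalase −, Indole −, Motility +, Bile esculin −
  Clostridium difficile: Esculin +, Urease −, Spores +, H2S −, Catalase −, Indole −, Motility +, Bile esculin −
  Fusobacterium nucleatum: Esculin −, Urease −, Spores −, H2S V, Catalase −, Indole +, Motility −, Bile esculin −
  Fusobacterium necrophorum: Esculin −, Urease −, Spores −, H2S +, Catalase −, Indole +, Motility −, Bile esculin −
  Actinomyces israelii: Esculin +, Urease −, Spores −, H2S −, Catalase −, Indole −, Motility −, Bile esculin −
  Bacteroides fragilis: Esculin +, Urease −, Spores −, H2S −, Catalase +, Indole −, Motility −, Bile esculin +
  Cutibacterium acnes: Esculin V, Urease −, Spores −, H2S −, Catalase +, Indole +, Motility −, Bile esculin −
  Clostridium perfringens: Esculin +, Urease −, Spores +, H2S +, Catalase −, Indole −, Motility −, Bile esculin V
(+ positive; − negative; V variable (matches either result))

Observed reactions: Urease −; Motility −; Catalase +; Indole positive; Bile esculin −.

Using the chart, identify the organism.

Cutibacterium acnes

Motility −: excludes Clostridium septicum, Clostridium difficile — 7 left.
Catalase +: excludes 5 organisms — 2 left.
Urease −: all 2 remaining candidates are consistent.
Bile esculin −: excludes Bacteroides fragilis — 1 left.
Indole +: the one remaining candidate is consistent.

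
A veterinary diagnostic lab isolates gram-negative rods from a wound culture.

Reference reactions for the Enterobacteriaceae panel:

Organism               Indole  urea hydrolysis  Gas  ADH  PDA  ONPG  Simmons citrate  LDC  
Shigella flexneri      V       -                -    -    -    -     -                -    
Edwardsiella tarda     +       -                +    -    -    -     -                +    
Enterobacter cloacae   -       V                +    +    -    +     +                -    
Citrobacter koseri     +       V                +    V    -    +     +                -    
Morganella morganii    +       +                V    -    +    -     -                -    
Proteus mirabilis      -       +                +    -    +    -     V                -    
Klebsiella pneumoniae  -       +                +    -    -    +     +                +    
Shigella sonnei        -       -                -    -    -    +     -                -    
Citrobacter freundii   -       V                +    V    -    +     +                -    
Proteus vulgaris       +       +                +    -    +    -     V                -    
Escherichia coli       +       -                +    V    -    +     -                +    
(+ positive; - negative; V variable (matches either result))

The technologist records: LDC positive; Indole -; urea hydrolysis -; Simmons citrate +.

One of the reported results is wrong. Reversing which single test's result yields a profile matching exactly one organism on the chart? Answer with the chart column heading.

urea hydrolysis

As reported, no row in the chart matches all 4 reactions.
Reversing LDC → 2 organisms match (not unique).
Reversing Simmons citrate → still no organism matches.
Reversing urea hydrolysis (to +) → unique match: Klebsiella pneumoniae.
Reversing Indole → still no organism matches.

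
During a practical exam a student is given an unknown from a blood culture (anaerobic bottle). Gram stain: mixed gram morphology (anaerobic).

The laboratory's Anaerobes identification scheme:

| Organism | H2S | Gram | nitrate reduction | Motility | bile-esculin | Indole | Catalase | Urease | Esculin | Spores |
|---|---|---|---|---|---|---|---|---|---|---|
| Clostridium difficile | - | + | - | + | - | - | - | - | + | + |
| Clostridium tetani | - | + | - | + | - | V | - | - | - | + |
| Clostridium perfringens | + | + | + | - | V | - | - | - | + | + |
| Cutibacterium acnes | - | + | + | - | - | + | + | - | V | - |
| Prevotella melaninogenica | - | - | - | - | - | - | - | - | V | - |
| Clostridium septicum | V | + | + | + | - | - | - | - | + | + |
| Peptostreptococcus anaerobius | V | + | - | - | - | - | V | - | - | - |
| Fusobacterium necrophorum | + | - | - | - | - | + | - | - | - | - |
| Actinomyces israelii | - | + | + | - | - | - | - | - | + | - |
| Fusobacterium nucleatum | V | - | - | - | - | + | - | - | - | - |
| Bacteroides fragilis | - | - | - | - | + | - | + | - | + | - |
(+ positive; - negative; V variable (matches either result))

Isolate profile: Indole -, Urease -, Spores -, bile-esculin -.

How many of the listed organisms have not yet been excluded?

Spores -: excludes Clostridium difficile, Clostridium tetani, Clostridium perfringens, Clostridium septicum — 7 left.
Indole -: excludes Cutibacterium acnes, Fusobacterium necrophorum, Fusobacterium nucleatum — 4 left.
Urease -: all 4 remaining candidates are consistent.
bile-esculin -: excludes Bacteroides fragilis — 3 left.
Still consistent: Actinomyces israelii, Peptostreptococcus anaerobius, Prevotella melaninogenica.

3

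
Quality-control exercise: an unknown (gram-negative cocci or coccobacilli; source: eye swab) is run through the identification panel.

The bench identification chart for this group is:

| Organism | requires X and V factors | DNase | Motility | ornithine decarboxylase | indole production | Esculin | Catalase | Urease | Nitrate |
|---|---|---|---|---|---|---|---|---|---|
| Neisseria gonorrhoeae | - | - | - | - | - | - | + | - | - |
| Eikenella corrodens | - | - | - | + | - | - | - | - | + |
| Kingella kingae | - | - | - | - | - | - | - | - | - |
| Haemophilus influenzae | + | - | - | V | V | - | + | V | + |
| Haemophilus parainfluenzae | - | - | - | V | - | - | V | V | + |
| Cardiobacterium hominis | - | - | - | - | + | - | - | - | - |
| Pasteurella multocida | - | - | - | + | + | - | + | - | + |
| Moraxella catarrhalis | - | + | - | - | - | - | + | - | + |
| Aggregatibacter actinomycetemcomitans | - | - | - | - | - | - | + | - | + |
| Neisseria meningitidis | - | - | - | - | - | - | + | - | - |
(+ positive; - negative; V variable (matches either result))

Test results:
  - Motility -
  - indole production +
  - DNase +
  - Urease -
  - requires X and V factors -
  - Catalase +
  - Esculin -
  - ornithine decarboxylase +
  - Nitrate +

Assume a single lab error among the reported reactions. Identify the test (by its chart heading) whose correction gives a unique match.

DNase

As reported, no row in the chart matches all 9 reactions.
Reversing indole production → still no organism matches.
Reversing Urease → still no organism matches.
Reversing DNase (to -) → unique match: Pasteurella multocida.
Reversing Esculin → still no organism matches.
Reversing Motility → still no organism matches.
Reversing requires X and V factors → still no organism matches.
Reversing ornithine decarboxylase → still no organism matches.
Reversing Catalase → still no organism matches.
Reversing Nitrate → still no organism matches.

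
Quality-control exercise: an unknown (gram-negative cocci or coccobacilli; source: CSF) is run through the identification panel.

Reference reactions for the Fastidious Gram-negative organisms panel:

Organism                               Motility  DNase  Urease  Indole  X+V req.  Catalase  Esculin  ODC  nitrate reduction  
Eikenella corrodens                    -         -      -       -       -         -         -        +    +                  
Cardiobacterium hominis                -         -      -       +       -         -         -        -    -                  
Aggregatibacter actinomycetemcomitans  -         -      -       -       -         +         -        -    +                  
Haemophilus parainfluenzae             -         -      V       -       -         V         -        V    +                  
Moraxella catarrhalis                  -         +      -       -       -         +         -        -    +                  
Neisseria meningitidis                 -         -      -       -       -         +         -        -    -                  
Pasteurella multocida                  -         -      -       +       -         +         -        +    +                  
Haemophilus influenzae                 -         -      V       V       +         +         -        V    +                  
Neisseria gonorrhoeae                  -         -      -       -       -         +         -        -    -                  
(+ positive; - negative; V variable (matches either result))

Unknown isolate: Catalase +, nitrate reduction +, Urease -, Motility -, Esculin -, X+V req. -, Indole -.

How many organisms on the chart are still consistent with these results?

3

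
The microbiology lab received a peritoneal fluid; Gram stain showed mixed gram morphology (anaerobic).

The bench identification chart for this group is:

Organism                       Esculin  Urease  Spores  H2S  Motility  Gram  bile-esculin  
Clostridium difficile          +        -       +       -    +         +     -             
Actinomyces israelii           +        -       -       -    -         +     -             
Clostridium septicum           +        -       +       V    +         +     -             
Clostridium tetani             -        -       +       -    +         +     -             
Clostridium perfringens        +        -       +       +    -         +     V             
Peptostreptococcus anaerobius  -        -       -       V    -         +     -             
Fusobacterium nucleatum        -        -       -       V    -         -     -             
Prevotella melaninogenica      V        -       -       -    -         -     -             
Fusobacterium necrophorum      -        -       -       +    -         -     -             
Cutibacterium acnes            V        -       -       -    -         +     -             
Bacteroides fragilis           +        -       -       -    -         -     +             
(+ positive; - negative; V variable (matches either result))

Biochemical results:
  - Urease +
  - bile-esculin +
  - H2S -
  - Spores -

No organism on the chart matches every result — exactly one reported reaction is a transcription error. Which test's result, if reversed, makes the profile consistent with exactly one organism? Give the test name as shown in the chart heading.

As reported, no row in the chart matches all 4 reactions.
Reversing bile-esculin → still no organism matches.
Reversing H2S → still no organism matches.
Reversing Spores → still no organism matches.
Reversing Urease (to -) → unique match: Bacteroides fragilis.

Urease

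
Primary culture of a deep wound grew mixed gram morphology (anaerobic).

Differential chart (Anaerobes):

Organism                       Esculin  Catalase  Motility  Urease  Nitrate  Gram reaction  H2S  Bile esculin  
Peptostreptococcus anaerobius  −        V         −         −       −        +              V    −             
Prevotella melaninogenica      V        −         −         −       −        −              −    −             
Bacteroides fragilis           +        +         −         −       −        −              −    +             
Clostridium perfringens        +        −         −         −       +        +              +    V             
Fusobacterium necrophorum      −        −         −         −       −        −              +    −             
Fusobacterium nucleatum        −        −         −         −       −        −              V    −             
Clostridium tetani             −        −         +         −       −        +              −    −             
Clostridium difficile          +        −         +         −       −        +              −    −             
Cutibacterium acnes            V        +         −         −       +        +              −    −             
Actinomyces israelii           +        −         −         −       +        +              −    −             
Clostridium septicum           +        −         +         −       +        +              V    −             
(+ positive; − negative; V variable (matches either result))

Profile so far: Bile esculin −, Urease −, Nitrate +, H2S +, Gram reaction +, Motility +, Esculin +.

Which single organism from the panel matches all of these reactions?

H2S +: excludes 6 organisms — 5 left.
Bile esculin −: all 5 remaining candidates are consistent.
Gram reaction +: excludes Fusobacterium necrophorum, Fusobacterium nucleatum — 3 left.
Esculin +: excludes Peptostreptococcus anaerobius — 2 left.
Urease −: all 2 remaining candidates are consistent.
Nitrate +: all 2 remaining candidates are consistent.
Motility +: excludes Clostridium perfringens — 1 left.

Clostridium septicum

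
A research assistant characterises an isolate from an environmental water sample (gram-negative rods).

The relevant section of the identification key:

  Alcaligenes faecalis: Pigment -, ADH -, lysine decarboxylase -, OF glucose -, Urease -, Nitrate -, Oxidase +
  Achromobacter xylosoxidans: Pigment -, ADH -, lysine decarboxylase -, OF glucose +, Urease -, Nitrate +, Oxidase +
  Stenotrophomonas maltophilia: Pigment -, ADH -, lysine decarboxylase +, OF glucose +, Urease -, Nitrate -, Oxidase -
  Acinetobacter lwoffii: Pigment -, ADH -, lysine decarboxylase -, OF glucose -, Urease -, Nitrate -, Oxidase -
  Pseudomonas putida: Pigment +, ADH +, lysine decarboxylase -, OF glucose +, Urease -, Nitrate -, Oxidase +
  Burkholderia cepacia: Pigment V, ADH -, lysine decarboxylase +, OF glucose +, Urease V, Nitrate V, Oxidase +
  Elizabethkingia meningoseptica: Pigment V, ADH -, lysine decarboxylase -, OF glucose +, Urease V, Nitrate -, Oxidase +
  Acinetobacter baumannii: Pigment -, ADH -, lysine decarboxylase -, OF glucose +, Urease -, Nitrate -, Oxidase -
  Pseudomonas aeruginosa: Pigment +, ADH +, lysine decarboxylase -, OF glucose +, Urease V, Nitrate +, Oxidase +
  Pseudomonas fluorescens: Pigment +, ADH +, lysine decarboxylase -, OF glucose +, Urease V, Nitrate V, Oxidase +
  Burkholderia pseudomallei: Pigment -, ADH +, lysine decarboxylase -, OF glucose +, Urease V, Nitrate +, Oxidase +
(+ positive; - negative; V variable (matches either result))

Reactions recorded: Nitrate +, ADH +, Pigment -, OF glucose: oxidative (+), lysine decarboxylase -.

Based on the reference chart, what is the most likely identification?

Burkholderia pseudomallei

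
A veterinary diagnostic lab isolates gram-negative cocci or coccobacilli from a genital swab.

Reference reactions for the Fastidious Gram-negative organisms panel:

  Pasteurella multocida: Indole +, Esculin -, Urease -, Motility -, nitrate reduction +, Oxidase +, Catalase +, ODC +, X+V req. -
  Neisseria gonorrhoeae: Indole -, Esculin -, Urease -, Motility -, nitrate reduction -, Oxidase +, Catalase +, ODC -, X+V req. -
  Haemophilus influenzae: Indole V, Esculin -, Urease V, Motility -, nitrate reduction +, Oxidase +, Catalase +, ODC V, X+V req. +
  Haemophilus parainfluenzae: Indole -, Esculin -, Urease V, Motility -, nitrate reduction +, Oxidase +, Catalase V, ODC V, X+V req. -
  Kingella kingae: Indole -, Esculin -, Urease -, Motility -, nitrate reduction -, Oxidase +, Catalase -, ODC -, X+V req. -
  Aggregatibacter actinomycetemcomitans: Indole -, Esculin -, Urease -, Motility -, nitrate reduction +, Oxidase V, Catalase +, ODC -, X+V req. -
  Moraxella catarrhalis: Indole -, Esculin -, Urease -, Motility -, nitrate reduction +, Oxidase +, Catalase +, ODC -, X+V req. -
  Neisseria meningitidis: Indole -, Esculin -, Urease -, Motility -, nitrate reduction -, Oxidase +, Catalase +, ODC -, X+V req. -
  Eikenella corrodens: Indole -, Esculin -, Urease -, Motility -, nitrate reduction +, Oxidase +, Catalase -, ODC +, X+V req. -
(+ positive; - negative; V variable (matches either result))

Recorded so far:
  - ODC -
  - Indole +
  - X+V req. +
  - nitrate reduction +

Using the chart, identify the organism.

Haemophilus influenzae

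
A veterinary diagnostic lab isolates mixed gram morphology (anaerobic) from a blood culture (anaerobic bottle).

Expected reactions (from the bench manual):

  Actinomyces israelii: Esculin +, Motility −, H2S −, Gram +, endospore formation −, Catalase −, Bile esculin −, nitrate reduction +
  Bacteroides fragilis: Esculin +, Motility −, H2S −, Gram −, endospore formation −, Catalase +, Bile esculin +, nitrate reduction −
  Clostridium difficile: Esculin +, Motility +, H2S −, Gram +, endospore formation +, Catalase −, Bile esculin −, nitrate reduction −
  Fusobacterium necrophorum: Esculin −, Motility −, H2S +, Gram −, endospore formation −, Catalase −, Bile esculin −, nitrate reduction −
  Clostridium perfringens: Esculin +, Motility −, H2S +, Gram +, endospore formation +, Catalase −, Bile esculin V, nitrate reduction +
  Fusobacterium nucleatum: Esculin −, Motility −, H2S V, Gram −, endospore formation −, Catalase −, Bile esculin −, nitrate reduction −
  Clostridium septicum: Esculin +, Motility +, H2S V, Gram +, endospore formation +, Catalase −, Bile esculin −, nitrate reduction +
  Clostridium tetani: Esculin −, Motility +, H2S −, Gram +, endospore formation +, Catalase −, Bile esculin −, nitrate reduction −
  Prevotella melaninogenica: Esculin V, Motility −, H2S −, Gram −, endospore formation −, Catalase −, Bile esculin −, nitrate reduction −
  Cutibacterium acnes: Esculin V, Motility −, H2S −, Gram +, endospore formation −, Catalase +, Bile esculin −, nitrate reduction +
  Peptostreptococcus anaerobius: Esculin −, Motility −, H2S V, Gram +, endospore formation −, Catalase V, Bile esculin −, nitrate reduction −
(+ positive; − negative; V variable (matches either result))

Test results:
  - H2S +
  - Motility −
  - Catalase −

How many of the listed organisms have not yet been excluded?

4

H2S +: excludes 6 organisms — 5 left.
Catalase −: all 5 remaining candidates are consistent.
Motility −: excludes Clostridium septicum — 4 left.
Still consistent: Clostridium perfringens, Fusobacterium necrophorum, Fusobacterium nucleatum, Peptostreptococcus anaerobius.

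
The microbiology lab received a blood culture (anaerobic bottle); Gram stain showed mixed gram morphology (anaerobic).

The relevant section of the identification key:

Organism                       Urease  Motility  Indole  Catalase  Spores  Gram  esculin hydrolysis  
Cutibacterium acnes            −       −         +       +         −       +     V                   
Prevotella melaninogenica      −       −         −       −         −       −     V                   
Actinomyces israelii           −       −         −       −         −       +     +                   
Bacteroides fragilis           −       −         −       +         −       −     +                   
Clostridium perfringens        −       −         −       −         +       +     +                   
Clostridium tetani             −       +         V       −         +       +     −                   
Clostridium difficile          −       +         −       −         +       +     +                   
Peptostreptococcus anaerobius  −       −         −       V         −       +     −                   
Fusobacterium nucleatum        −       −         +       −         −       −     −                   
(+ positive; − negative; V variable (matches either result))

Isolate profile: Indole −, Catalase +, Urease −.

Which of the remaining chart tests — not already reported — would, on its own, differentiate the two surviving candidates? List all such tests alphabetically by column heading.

esculin hydrolysis, Gram

Catalase +: excludes 6 organisms — 3 left.
Urease −: all 3 remaining candidates are consistent.
Indole −: excludes Cutibacterium acnes — 2 left.
Two candidates remain: Bacteroides fragilis and Peptostreptococcus anaerobius.
  Motility: − vs − — same for both, does not separate.
  Spores: − vs − — same for both, does not separate.
  Gram: Bacteroides fragilis −, Peptostreptococcus anaerobius + — discriminates.
  esculin hydrolysis: Bacteroides fragilis +, Peptostreptococcus anaerobius − — discriminates.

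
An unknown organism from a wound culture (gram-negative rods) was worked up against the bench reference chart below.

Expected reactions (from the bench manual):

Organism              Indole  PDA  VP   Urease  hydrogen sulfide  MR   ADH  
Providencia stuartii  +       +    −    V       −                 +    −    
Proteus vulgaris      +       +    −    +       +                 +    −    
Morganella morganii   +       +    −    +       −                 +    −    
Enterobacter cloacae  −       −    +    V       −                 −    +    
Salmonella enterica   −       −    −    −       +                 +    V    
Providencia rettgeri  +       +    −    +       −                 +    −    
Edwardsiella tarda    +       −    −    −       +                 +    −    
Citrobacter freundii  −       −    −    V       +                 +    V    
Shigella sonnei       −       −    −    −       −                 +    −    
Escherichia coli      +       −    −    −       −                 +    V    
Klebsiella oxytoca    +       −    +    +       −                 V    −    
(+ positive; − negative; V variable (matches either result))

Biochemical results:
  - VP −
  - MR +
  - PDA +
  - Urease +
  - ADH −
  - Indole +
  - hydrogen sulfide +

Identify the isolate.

ADH −: excludes Enterobacter cloacae — 10 left.
hydrogen sulfide +: excludes 6 organisms — 4 left.
MR +: all 4 remaining candidates are consistent.
Indole +: excludes Salmonella enterica, Citrobacter freundii — 2 left.
VP −: all 2 remaining candidates are consistent.
Urease +: excludes Edwardsiella tarda — 1 left.
PDA +: the one remaining candidate is consistent.

Proteus vulgaris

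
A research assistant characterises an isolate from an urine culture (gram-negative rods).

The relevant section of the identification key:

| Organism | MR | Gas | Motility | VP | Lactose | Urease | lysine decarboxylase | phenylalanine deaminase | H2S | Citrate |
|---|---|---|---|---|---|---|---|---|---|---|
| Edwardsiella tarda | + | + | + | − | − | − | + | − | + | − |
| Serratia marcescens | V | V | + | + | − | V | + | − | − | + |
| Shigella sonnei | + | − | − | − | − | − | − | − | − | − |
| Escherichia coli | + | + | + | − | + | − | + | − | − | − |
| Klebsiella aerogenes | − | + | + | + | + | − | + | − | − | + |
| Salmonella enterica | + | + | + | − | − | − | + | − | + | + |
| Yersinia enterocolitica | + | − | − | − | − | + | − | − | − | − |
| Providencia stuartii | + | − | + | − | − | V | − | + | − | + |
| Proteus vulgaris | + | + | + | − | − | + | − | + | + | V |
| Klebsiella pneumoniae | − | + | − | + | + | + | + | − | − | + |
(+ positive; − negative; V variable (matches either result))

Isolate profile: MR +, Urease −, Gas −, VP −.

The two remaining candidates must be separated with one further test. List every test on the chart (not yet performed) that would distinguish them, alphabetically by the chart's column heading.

Citrate, Motility, phenylalanine deaminase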